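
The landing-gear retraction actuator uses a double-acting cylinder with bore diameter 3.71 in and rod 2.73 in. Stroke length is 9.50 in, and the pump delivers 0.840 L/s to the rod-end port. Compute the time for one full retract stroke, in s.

Rod-side annular area A_ann = π/4 × (3.71² − 2.73²) = 4.957 in^2
Swept volume V = A × L; t = V / Q = A·L / Q

t ≈ 0.919 s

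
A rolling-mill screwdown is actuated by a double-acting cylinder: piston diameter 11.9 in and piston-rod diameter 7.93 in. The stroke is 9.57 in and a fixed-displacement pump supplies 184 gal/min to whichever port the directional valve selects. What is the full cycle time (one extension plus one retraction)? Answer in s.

t ≈ 2.34 s

Cap-side area A_cap = π/4 × (11.9 in)² = 111.2 in^2
Rod-side annular area A_ann = π/4 × (11.9² − 7.93²) = 61.83 in^2
t_ext = A_cap·L/Q = 1.503 s
t_ret = A_ann·L/Q = 0.8353 s
t_cycle = t_ext + t_ret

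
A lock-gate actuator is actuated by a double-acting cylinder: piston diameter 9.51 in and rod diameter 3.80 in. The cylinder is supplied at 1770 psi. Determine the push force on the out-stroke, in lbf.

Cap-side area A_cap = π/4 × (9.51 in)² = 71.03 in^2
F = P × A_cap = 1770 psi × A_cap

F ≈ 1.26e5 lbf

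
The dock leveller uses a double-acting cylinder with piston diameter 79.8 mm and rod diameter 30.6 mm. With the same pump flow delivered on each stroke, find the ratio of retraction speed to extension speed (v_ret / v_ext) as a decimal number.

Cap-side area A_cap = π/4 × (79.8 mm)² = 5001 mm^2
Rod-side annular area A_ann = π/4 × (79.8² − 30.6²) = 4266 mm^2
For equal Q, v ∝ 1/A, so v_ret/v_ext = A_cap/A_ann.

v_ret/v_ext ≈ 1.17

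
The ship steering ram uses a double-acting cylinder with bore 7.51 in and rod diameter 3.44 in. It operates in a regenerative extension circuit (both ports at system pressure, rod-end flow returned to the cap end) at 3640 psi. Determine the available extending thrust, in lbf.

With equal pressure on both faces, forces on the annular region cancel; the net push is pressure × rod cross-section.
Rod cross-section A_rod = π/4 × (3.44 in)² = 9.294 in^2
F = P × A_rod

F ≈ 33800 lbf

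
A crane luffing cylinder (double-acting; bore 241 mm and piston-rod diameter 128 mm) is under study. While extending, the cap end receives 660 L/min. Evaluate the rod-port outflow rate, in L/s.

Cap-side area A_cap = π/4 × (241 mm)² = 45620 mm^2
Rod-side annular area A_ann = π/4 × (241² − 128²) = 32750 mm^2
Piston speed v = Q_in/A_cap; rod-end outflow Q_out = v × A_ann = Q_in × A_ann/A_cap.

Q_out ≈ 7.90 L/s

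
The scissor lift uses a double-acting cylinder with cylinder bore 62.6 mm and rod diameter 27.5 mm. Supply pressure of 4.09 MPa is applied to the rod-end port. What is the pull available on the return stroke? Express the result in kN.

Rod-side annular area A_ann = π/4 × (62.6² − 27.5²) = 2484 mm^2
On retraction the pressure acts on the annular area (bore minus rod).
F = P × A_ann

F ≈ 10.2 kN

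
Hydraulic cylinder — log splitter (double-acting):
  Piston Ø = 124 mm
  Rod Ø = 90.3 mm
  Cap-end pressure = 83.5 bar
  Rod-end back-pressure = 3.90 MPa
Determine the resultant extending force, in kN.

Cap-side area A_cap = π/4 × (124 mm)² = 12080 mm^2
Rod-side annular area A_ann = π/4 × (124² − 90.3²) = 5672 mm^2
Net thrust = P_cap·A_cap − P_rod·A_ann = 100.8 kN − 22.12 kN

F ≈ 78.7 kN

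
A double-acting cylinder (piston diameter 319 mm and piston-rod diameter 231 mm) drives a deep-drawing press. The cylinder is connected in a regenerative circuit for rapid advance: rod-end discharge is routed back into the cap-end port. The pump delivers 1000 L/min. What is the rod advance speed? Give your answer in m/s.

In regeneration the rod-end outflow joins the pump flow into the cap end, so the net volume the pump must supply per unit advance equals the rod cross-section area.
Rod cross-section A_rod = π/4 × (231 mm)² = 41910 mm^2
v = Q_pump / A_rod

v ≈ 0.398 m/s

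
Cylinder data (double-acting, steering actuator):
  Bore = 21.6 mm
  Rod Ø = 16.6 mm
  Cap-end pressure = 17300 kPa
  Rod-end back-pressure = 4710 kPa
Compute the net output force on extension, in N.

Cap-side area A_cap = π/4 × (21.6 mm)² = 366.4 mm^2
Rod-side annular area A_ann = π/4 × (21.6² − 16.6²) = 150.0 mm^2
Net thrust = P_cap·A_cap − P_rod·A_ann = 6339 N − 706.6 N

F ≈ 5630 N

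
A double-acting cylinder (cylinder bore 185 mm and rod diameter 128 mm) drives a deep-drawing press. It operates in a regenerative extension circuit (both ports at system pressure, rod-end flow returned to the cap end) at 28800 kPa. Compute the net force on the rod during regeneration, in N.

With equal pressure on both faces, forces on the annular region cancel; the net push is pressure × rod cross-section.
Rod cross-section A_rod = π/4 × (128 mm)² = 12870 mm^2
F = P × A_rod

F ≈ 3.71e5 N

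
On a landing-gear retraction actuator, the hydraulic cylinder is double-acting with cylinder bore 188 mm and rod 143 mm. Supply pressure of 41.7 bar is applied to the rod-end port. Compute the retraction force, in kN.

Rod-side annular area A_ann = π/4 × (188² − 143²) = 11700 mm^2
On retraction the pressure acts on the annular area (bore minus rod).
F = P × A_ann

F ≈ 48.8 kN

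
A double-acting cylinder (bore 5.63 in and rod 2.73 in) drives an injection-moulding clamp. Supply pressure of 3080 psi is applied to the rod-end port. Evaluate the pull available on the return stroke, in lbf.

Rod-side annular area A_ann = π/4 × (5.63² − 2.73²) = 19.04 in^2
On retraction the pressure acts on the annular area (bore minus rod).
F = P × A_ann

F ≈ 58600 lbf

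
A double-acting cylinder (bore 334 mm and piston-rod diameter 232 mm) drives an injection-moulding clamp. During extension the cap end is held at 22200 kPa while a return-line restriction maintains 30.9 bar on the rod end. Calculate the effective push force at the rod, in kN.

Cap-side area A_cap = π/4 × (334 mm)² = 87620 mm^2
Rod-side annular area A_ann = π/4 × (334² − 232²) = 45340 mm^2
Net thrust = P_cap·A_cap − P_rod·A_ann = 1945 kN − 140.1 kN

F ≈ 1800 kN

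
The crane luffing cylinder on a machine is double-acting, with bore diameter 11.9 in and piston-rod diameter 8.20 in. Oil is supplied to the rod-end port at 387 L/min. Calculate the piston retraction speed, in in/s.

v ≈ 6.74 in/s

Rod-side annular area A_ann = π/4 × (11.9² − 8.20²) = 58.41 in^2
Flow into the rod-end port fills the annular volume.
v = Q / A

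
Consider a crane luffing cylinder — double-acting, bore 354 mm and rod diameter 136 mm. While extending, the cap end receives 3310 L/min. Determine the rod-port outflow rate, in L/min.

Q_out ≈ 2820 L/min

Cap-side area A_cap = π/4 × (354 mm)² = 98420 mm^2
Rod-side annular area A_ann = π/4 × (354² − 136²) = 83900 mm^2
Piston speed v = Q_in/A_cap; rod-end outflow Q_out = v × A_ann = Q_in × A_ann/A_cap.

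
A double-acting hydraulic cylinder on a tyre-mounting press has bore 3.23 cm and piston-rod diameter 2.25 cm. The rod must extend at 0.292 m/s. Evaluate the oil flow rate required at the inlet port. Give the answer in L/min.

Q ≈ 14.4 L/min

Cap-side area A_cap = π/4 × (3.23 cm)² = 8.194 cm^2
Q = A × v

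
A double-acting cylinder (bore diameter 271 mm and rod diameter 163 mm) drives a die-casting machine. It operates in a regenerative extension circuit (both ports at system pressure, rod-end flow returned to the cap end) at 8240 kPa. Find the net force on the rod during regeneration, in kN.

With equal pressure on both faces, forces on the annular region cancel; the net push is pressure × rod cross-section.
Rod cross-section A_rod = π/4 × (163 mm)² = 20870 mm^2
F = P × A_rod

F ≈ 172 kN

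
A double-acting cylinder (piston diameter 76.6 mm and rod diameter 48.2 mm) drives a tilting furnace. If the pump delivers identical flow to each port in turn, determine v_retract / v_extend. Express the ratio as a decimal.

v_ret/v_ext ≈ 1.66

Cap-side area A_cap = π/4 × (76.6 mm)² = 4608 mm^2
Rod-side annular area A_ann = π/4 × (76.6² − 48.2²) = 2784 mm^2
For equal Q, v ∝ 1/A, so v_ret/v_ext = A_cap/A_ann.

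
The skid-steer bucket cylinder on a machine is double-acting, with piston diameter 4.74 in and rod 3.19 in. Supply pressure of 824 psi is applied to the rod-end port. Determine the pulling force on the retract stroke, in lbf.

Rod-side annular area A_ann = π/4 × (4.74² − 3.19²) = 9.654 in^2
On retraction the pressure acts on the annular area (bore minus rod).
F = P × A_ann

F ≈ 7950 lbf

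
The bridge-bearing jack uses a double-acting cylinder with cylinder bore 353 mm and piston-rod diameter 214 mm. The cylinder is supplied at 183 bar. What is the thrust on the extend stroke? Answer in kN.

F ≈ 1790 kN

Cap-side area A_cap = π/4 × (353 mm)² = 97870 mm^2
F = P × A_cap = 183 bar × A_cap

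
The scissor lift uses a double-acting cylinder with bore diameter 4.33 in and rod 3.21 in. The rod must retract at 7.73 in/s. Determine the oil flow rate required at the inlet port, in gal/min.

Q ≈ 13.3 gal/min

Rod-side annular area A_ann = π/4 × (4.33² − 3.21²) = 6.633 in^2
Q = A × v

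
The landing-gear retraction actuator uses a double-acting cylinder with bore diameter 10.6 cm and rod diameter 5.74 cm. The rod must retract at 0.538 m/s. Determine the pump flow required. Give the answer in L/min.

Rod-side annular area A_ann = π/4 × (10.6² − 5.74²) = 62.37 cm^2
Q = A × v

Q ≈ 201 L/min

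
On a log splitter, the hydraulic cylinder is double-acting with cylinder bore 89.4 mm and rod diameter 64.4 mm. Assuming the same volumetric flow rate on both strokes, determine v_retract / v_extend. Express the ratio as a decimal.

v_ret/v_ext ≈ 2.08

Cap-side area A_cap = π/4 × (89.4 mm)² = 6277 mm^2
Rod-side annular area A_ann = π/4 × (89.4² − 64.4²) = 3020 mm^2
For equal Q, v ∝ 1/A, so v_ret/v_ext = A_cap/A_ann.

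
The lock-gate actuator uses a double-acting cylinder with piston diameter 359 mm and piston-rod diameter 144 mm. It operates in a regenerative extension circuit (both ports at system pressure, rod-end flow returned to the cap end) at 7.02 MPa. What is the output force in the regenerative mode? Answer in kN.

F ≈ 114 kN

With equal pressure on both faces, forces on the annular region cancel; the net push is pressure × rod cross-section.
Rod cross-section A_rod = π/4 × (144 mm)² = 16290 mm^2
F = P × A_rod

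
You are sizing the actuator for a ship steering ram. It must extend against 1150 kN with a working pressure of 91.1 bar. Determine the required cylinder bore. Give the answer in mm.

D ≈ 401 mm

Extension force acts on the full piston face: F = P × (π/4)D².
D = √(4F / (πP)) = √(4 × 1150 kN / (π × 91.1 bar))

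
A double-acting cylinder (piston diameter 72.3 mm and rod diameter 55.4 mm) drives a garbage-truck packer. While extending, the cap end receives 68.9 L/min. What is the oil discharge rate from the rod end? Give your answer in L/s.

Cap-side area A_cap = π/4 × (72.3 mm)² = 4106 mm^2
Rod-side annular area A_ann = π/4 × (72.3² − 55.4²) = 1695 mm^2
Piston speed v = Q_in/A_cap; rod-end outflow Q_out = v × A_ann = Q_in × A_ann/A_cap.

Q_out ≈ 0.474 L/s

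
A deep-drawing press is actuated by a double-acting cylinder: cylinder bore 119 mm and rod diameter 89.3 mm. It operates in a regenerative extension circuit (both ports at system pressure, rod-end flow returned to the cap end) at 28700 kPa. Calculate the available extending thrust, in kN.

With equal pressure on both faces, forces on the annular region cancel; the net push is pressure × rod cross-section.
Rod cross-section A_rod = π/4 × (89.3 mm)² = 6263 mm^2
F = P × A_rod

F ≈ 180 kN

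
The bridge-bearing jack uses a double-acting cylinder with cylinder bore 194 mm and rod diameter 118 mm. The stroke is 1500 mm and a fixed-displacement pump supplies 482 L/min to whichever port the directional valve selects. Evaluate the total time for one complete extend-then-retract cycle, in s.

t ≈ 9.00 s

Cap-side area A_cap = π/4 × (194 mm)² = 29560 mm^2
Rod-side annular area A_ann = π/4 × (194² − 118²) = 18620 mm^2
t_ext = A_cap·L/Q = 5.519 s
t_ret = A_ann·L/Q = 3.477 s
t_cycle = t_ext + t_ret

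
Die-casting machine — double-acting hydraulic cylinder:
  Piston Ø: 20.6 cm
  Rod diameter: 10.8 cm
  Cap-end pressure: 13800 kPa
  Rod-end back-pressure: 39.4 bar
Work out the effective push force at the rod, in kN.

Cap-side area A_cap = π/4 × (20.6 cm)² = 333.3 cm^2
Rod-side annular area A_ann = π/4 × (20.6² − 10.8²) = 241.7 cm^2
Net thrust = P_cap·A_cap − P_rod·A_ann = 459.9 kN − 95.22 kN

F ≈ 365 kN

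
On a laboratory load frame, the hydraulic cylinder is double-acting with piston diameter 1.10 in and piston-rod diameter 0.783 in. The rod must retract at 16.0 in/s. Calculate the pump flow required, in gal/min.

Q ≈ 1.95 gal/min

Rod-side annular area A_ann = π/4 × (1.10² − 0.783²) = 0.4688 in^2
Q = A × v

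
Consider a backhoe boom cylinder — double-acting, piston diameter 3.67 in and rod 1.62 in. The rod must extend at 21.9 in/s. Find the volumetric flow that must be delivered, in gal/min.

Cap-side area A_cap = π/4 × (3.67 in)² = 10.58 in^2
Q = A × v

Q ≈ 60.2 gal/min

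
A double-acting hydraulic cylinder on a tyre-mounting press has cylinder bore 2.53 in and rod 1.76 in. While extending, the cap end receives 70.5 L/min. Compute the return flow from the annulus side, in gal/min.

Cap-side area A_cap = π/4 × (2.53 in)² = 5.027 in^2
Rod-side annular area A_ann = π/4 × (2.53² − 1.76²) = 2.594 in^2
Piston speed v = Q_in/A_cap; rod-end outflow Q_out = v × A_ann = Q_in × A_ann/A_cap.

Q_out ≈ 9.61 gal/min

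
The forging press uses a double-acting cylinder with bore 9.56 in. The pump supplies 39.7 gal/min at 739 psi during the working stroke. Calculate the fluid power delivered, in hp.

W ≈ 17.1 hp

Hydraulic power = P × Q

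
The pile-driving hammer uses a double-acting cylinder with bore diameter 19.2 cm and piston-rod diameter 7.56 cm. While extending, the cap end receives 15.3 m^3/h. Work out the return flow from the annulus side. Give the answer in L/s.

Q_out ≈ 3.59 L/s

Cap-side area A_cap = π/4 × (19.2 cm)² = 289.5 cm^2
Rod-side annular area A_ann = π/4 × (19.2² − 7.56²) = 244.6 cm^2
Piston speed v = Q_in/A_cap; rod-end outflow Q_out = v × A_ann = Q_in × A_ann/A_cap.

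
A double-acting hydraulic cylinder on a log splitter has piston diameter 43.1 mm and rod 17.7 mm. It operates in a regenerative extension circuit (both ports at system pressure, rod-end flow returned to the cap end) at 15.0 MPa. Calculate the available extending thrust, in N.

F ≈ 3690 N

With equal pressure on both faces, forces on the annular region cancel; the net push is pressure × rod cross-section.
Rod cross-section A_rod = π/4 × (17.7 mm)² = 246.1 mm^2
F = P × A_rod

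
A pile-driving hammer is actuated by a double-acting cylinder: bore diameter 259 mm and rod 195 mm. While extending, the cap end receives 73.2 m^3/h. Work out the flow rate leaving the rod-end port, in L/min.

Q_out ≈ 528 L/min

Cap-side area A_cap = π/4 × (259 mm)² = 52690 mm^2
Rod-side annular area A_ann = π/4 × (259² − 195²) = 22820 mm^2
Piston speed v = Q_in/A_cap; rod-end outflow Q_out = v × A_ann = Q_in × A_ann/A_cap.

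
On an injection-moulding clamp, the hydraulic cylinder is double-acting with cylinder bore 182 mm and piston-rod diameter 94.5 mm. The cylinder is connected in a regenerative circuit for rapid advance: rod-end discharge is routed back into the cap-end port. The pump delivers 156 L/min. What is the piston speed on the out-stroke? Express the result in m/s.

In regeneration the rod-end outflow joins the pump flow into the cap end, so the net volume the pump must supply per unit advance equals the rod cross-section area.
Rod cross-section A_rod = π/4 × (94.5 mm)² = 7014 mm^2
v = Q_pump / A_rod

v ≈ 0.371 m/s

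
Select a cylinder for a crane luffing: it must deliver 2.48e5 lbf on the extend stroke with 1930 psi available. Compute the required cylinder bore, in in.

Extension force acts on the full piston face: F = P × (π/4)D².
D = √(4F / (πP)) = √(4 × 2.48e5 lbf / (π × 1930 psi))

D ≈ 12.8 in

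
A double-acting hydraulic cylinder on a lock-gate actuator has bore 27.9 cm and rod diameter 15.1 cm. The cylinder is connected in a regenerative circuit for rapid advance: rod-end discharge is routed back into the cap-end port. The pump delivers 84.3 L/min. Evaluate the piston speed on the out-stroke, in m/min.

In regeneration the rod-end outflow joins the pump flow into the cap end, so the net volume the pump must supply per unit advance equals the rod cross-section area.
Rod cross-section A_rod = π/4 × (15.1 cm)² = 179.1 cm^2
v = Q_pump / A_rod

v ≈ 4.71 m/min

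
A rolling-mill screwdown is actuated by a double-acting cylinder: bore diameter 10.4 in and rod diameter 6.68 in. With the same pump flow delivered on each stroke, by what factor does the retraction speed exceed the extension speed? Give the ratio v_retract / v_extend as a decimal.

Cap-side area A_cap = π/4 × (10.4 in)² = 84.95 in^2
Rod-side annular area A_ann = π/4 × (10.4² − 6.68²) = 49.90 in^2
For equal Q, v ∝ 1/A, so v_ret/v_ext = A_cap/A_ann.

v_ret/v_ext ≈ 1.70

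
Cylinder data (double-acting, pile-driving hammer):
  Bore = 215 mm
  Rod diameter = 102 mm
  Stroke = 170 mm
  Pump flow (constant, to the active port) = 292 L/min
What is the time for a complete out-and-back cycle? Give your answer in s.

t ≈ 2.25 s

Cap-side area A_cap = π/4 × (215 mm)² = 36310 mm^2
Rod-side annular area A_ann = π/4 × (215² − 102²) = 28130 mm^2
t_ext = A_cap·L/Q = 1.268 s
t_ret = A_ann·L/Q = 0.9828 s
t_cycle = t_ext + t_ret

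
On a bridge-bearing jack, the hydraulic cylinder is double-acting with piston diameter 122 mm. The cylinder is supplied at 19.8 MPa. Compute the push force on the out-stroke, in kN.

F ≈ 231 kN

Cap-side area A_cap = π/4 × (122 mm)² = 11690 mm^2
F = P × A_cap = 19.8 MPa × A_cap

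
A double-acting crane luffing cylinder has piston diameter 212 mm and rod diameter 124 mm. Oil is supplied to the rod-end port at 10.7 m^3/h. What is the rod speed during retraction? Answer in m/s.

v ≈ 0.128 m/s

Rod-side annular area A_ann = π/4 × (212² − 124²) = 23220 mm^2
Flow into the rod-end port fills the annular volume.
v = Q / A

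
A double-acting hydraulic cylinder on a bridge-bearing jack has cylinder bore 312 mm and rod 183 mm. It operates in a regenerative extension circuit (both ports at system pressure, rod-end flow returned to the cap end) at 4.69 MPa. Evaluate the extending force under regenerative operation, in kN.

F ≈ 123 kN

With equal pressure on both faces, forces on the annular region cancel; the net push is pressure × rod cross-section.
Rod cross-section A_rod = π/4 × (183 mm)² = 26300 mm^2
F = P × A_rod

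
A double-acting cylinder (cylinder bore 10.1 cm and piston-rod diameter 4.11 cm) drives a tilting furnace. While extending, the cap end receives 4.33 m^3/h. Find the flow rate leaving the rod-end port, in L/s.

Cap-side area A_cap = π/4 × (10.1 cm)² = 80.12 cm^2
Rod-side annular area A_ann = π/4 × (10.1² − 4.11²) = 66.85 cm^2
Piston speed v = Q_in/A_cap; rod-end outflow Q_out = v × A_ann = Q_in × A_ann/A_cap.

Q_out ≈ 1.00 L/s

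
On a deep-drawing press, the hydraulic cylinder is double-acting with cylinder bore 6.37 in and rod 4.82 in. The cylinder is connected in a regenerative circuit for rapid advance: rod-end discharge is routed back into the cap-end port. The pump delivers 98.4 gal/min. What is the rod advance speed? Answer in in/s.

v ≈ 20.8 in/s

In regeneration the rod-end outflow joins the pump flow into the cap end, so the net volume the pump must supply per unit advance equals the rod cross-section area.
Rod cross-section A_rod = π/4 × (4.82 in)² = 18.25 in^2
v = Q_pump / A_rod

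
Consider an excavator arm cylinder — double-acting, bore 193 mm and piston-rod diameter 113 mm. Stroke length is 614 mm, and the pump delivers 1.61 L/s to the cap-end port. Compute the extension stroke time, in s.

t ≈ 11.2 s

Cap-side area A_cap = π/4 × (193 mm)² = 29260 mm^2
Swept volume V = A × L; t = V / Q = A·L / Q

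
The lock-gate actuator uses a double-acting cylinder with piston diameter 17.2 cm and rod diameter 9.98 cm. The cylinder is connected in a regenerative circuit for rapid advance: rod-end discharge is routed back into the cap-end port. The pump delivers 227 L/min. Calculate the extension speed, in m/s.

In regeneration the rod-end outflow joins the pump flow into the cap end, so the net volume the pump must supply per unit advance equals the rod cross-section area.
Rod cross-section A_rod = π/4 × (9.98 cm)² = 78.23 cm^2
v = Q_pump / A_rod

v ≈ 0.484 m/s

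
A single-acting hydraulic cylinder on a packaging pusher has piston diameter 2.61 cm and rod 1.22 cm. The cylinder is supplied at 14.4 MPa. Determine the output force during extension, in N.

Cap-side area A_cap = π/4 × (2.61 cm)² = 5.350 cm^2
F = P × A_cap = 14.4 MPa × A_cap

F ≈ 7700 N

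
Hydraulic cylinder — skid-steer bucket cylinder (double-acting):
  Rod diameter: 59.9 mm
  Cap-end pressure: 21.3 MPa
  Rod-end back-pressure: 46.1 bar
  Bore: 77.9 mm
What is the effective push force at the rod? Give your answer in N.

F ≈ 92500 N

Cap-side area A_cap = π/4 × (77.9 mm)² = 4766 mm^2
Rod-side annular area A_ann = π/4 × (77.9² − 59.9²) = 1948 mm^2
Net thrust = P_cap·A_cap − P_rod·A_ann = 1.015e5 N − 8981 N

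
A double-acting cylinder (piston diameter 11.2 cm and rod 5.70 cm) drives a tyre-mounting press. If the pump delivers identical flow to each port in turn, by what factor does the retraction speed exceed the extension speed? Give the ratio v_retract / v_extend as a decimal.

Cap-side area A_cap = π/4 × (11.2 cm)² = 98.52 cm^2
Rod-side annular area A_ann = π/4 × (11.2² − 5.70²) = 73.00 cm^2
For equal Q, v ∝ 1/A, so v_ret/v_ext = A_cap/A_ann.

v_ret/v_ext ≈ 1.35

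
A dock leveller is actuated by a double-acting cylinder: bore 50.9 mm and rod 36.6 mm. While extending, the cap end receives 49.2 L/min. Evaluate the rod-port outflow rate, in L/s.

Cap-side area A_cap = π/4 × (50.9 mm)² = 2035 mm^2
Rod-side annular area A_ann = π/4 × (50.9² − 36.6²) = 982.7 mm^2
Piston speed v = Q_in/A_cap; rod-end outflow Q_out = v × A_ann = Q_in × A_ann/A_cap.

Q_out ≈ 0.396 L/s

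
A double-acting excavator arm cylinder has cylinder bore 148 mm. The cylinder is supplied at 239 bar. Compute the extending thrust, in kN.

Cap-side area A_cap = π/4 × (148 mm)² = 17200 mm^2
F = P × A_cap = 239 bar × A_cap

F ≈ 411 kN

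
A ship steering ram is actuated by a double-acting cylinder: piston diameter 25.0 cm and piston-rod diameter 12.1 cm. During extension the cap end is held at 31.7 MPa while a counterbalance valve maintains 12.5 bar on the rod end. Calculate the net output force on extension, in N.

Cap-side area A_cap = π/4 × (25.0 cm)² = 490.9 cm^2
Rod-side annular area A_ann = π/4 × (25.0² − 12.1²) = 375.9 cm^2
Net thrust = P_cap·A_cap − P_rod·A_ann = 1.556e6 N − 46990 N

F ≈ 1.51e6 N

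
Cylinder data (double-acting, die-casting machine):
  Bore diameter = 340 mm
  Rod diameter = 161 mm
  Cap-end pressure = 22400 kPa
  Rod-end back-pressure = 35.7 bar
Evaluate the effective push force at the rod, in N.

Cap-side area A_cap = π/4 × (340 mm)² = 90790 mm^2
Rod-side annular area A_ann = π/4 × (340² − 161²) = 70430 mm^2
Net thrust = P_cap·A_cap − P_rod·A_ann = 2.034e6 N − 2.514e5 N

F ≈ 1.78e6 N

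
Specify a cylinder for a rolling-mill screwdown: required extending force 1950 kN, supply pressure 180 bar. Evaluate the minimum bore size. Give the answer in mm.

Extension force acts on the full piston face: F = P × (π/4)D².
D = √(4F / (πP)) = √(4 × 1950 kN / (π × 180 bar))

D ≈ 371 mm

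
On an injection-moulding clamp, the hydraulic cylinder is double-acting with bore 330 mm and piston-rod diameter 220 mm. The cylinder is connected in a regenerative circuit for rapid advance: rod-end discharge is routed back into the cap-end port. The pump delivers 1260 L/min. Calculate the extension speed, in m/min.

v ≈ 33.1 m/min

In regeneration the rod-end outflow joins the pump flow into the cap end, so the net volume the pump must supply per unit advance equals the rod cross-section area.
Rod cross-section A_rod = π/4 × (220 mm)² = 38010 mm^2
v = Q_pump / A_rod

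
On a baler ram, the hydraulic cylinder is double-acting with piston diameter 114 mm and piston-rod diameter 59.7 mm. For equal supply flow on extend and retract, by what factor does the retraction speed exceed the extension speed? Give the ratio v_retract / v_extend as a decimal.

v_ret/v_ext ≈ 1.38

Cap-side area A_cap = π/4 × (114 mm)² = 10210 mm^2
Rod-side annular area A_ann = π/4 × (114² − 59.7²) = 7408 mm^2
For equal Q, v ∝ 1/A, so v_ret/v_ext = A_cap/A_ann.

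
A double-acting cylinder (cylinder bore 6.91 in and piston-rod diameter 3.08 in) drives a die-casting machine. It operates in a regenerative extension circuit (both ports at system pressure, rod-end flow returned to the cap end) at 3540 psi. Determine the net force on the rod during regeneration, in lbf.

With equal pressure on both faces, forces on the annular region cancel; the net push is pressure × rod cross-section.
Rod cross-section A_rod = π/4 × (3.08 in)² = 7.451 in^2
F = P × A_rod

F ≈ 26400 lbf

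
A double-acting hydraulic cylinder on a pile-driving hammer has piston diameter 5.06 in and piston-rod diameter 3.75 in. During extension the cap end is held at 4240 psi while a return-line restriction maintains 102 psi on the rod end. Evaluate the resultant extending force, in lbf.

F ≈ 84300 lbf

Cap-side area A_cap = π/4 × (5.06 in)² = 20.11 in^2
Rod-side annular area A_ann = π/4 × (5.06² − 3.75²) = 9.064 in^2
Net thrust = P_cap·A_cap − P_rod·A_ann = 85260 lbf − 924.6 lbf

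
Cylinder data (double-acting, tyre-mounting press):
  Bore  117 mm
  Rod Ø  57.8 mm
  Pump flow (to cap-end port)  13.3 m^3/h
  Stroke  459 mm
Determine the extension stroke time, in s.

Cap-side area A_cap = π/4 × (117 mm)² = 10750 mm^2
Swept volume V = A × L; t = V / Q = A·L / Q

t ≈ 1.34 s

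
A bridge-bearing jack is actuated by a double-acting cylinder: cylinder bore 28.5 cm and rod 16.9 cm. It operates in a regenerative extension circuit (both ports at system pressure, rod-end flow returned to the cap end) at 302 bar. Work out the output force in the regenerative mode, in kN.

F ≈ 677 kN

With equal pressure on both faces, forces on the annular region cancel; the net push is pressure × rod cross-section.
Rod cross-section A_rod = π/4 × (16.9 cm)² = 224.3 cm^2
F = P × A_rod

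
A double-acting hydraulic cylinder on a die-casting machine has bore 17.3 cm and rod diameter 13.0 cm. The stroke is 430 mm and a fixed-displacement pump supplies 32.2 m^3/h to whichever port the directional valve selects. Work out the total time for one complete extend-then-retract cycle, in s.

Cap-side area A_cap = π/4 × (17.3 cm)² = 235.1 cm^2
Rod-side annular area A_ann = π/4 × (17.3² − 13.0²) = 102.3 cm^2
t_ext = A_cap·L/Q = 1.130 s
t_ret = A_ann·L/Q = 0.4919 s
t_cycle = t_ext + t_ret

t ≈ 1.62 s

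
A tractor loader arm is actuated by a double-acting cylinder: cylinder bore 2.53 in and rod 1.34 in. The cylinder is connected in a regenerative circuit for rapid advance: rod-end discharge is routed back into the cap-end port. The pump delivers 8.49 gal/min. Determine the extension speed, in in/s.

In regeneration the rod-end outflow joins the pump flow into the cap end, so the net volume the pump must supply per unit advance equals the rod cross-section area.
Rod cross-section A_rod = π/4 × (1.34 in)² = 1.410 in^2
v = Q_pump / A_rod

v ≈ 23.2 in/s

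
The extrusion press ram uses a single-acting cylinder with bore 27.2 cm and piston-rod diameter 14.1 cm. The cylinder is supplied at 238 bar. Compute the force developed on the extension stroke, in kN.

F ≈ 1380 kN

Cap-side area A_cap = π/4 × (27.2 cm)² = 581.1 cm^2
F = P × A_cap = 238 bar × A_cap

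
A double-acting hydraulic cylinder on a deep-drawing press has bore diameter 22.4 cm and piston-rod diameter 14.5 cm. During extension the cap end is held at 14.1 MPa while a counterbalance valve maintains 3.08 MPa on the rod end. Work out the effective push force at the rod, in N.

F ≈ 4.85e5 N

Cap-side area A_cap = π/4 × (22.4 cm)² = 394.1 cm^2
Rod-side annular area A_ann = π/4 × (22.4² − 14.5²) = 229.0 cm^2
Net thrust = P_cap·A_cap − P_rod·A_ann = 5.557e5 N − 70520 N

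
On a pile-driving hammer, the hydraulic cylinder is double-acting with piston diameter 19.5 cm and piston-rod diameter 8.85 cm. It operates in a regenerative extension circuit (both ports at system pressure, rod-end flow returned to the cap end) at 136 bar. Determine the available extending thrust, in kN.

F ≈ 83.7 kN

With equal pressure on both faces, forces on the annular region cancel; the net push is pressure × rod cross-section.
Rod cross-section A_rod = π/4 × (8.85 cm)² = 61.51 cm^2
F = P × A_rod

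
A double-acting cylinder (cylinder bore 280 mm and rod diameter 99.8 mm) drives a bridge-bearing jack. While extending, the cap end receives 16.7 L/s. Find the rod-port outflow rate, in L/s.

Cap-side area A_cap = π/4 × (280 mm)² = 61580 mm^2
Rod-side annular area A_ann = π/4 × (280² − 99.8²) = 53750 mm^2
Piston speed v = Q_in/A_cap; rod-end outflow Q_out = v × A_ann = Q_in × A_ann/A_cap.

Q_out ≈ 14.6 L/s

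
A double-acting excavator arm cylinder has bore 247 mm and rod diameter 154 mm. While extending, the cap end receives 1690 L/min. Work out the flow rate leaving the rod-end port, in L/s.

Cap-side area A_cap = π/4 × (247 mm)² = 47920 mm^2
Rod-side annular area A_ann = π/4 × (247² − 154²) = 29290 mm^2
Piston speed v = Q_in/A_cap; rod-end outflow Q_out = v × A_ann = Q_in × A_ann/A_cap.

Q_out ≈ 17.2 L/s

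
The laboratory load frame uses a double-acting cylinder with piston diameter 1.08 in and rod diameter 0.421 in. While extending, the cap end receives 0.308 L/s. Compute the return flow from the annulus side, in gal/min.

Q_out ≈ 4.14 gal/min

Cap-side area A_cap = π/4 × (1.08 in)² = 0.9161 in^2
Rod-side annular area A_ann = π/4 × (1.08² − 0.421²) = 0.7769 in^2
Piston speed v = Q_in/A_cap; rod-end outflow Q_out = v × A_ann = Q_in × A_ann/A_cap.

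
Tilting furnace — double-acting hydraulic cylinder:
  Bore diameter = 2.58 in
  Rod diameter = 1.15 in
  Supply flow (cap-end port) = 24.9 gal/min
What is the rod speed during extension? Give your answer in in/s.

v ≈ 18.3 in/s

Cap-side area A_cap = π/4 × (2.58 in)² = 5.228 in^2
v = Q / A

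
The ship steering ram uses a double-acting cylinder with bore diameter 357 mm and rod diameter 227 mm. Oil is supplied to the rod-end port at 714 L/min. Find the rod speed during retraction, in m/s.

v ≈ 0.200 m/s

Rod-side annular area A_ann = π/4 × (357² − 227²) = 59630 mm^2
Flow into the rod-end port fills the annular volume.
v = Q / A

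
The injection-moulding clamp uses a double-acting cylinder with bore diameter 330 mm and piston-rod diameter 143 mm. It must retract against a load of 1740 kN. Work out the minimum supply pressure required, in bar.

Rod-side annular area A_ann = π/4 × (330² − 143²) = 69470 mm^2
Retraction: pressure acts on the annular area.
P = F / A = 1740 kN / A

P ≈ 250 bar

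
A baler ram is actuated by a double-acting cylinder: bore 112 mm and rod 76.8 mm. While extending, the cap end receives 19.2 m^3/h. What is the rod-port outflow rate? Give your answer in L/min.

Q_out ≈ 170 L/min

Cap-side area A_cap = π/4 × (112 mm)² = 9852 mm^2
Rod-side annular area A_ann = π/4 × (112² − 76.8²) = 5220 mm^2
Piston speed v = Q_in/A_cap; rod-end outflow Q_out = v × A_ann = Q_in × A_ann/A_cap.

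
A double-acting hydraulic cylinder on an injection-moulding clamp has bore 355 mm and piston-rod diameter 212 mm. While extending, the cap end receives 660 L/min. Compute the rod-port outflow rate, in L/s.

Q_out ≈ 7.08 L/s

Cap-side area A_cap = π/4 × (355 mm)² = 98980 mm^2
Rod-side annular area A_ann = π/4 × (355² − 212²) = 63680 mm^2
Piston speed v = Q_in/A_cap; rod-end outflow Q_out = v × A_ann = Q_in × A_ann/A_cap.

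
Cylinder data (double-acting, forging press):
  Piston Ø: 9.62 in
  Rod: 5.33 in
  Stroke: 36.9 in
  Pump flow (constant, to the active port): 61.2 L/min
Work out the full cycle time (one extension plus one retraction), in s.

Cap-side area A_cap = π/4 × (9.62 in)² = 72.68 in^2
Rod-side annular area A_ann = π/4 × (9.62² − 5.33²) = 50.37 in^2
t_ext = A_cap·L/Q = 43.09 s
t_ret = A_ann·L/Q = 29.86 s
t_cycle = t_ext + t_ret

t ≈ 73.0 s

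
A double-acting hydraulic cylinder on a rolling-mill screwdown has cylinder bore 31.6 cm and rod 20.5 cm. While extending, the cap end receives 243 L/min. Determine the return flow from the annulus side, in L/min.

Cap-side area A_cap = π/4 × (31.6 cm)² = 784.3 cm^2
Rod-side annular area A_ann = π/4 × (31.6² − 20.5²) = 454.2 cm^2
Piston speed v = Q_in/A_cap; rod-end outflow Q_out = v × A_ann = Q_in × A_ann/A_cap.

Q_out ≈ 141 L/min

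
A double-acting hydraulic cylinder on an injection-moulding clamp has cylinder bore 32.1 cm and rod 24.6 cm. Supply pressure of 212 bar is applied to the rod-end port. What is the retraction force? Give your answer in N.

F ≈ 7.08e5 N

Rod-side annular area A_ann = π/4 × (32.1² − 24.6²) = 334.0 cm^2
On retraction the pressure acts on the annular area (bore minus rod).
F = P × A_ann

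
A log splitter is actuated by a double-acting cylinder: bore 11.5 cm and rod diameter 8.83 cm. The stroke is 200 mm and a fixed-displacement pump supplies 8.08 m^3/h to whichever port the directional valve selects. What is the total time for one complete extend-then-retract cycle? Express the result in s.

t ≈ 1.31 s

Cap-side area A_cap = π/4 × (11.5 cm)² = 103.9 cm^2
Rod-side annular area A_ann = π/4 × (11.5² − 8.83²) = 42.63 cm^2
t_ext = A_cap·L/Q = 0.9256 s
t_ret = A_ann·L/Q = 0.3799 s
t_cycle = t_ext + t_ret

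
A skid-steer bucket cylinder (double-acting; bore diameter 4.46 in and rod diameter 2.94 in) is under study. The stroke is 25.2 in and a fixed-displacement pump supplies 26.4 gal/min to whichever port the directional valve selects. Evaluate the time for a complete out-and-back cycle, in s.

t ≈ 6.06 s

Cap-side area A_cap = π/4 × (4.46 in)² = 15.62 in^2
Rod-side annular area A_ann = π/4 × (4.46² − 2.94²) = 8.834 in^2
t_ext = A_cap·L/Q = 3.873 s
t_ret = A_ann·L/Q = 2.190 s
t_cycle = t_ext + t_ret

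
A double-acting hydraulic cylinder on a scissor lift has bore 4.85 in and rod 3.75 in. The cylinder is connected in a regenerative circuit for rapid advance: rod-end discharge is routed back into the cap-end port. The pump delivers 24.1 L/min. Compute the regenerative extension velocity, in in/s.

In regeneration the rod-end outflow joins the pump flow into the cap end, so the net volume the pump must supply per unit advance equals the rod cross-section area.
Rod cross-section A_rod = π/4 × (3.75 in)² = 11.04 in^2
v = Q_pump / A_rod

v ≈ 2.22 in/s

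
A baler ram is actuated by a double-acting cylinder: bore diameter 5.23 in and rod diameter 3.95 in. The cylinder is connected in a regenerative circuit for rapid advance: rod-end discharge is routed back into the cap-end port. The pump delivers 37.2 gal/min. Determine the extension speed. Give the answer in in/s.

In regeneration the rod-end outflow joins the pump flow into the cap end, so the net volume the pump must supply per unit advance equals the rod cross-section area.
Rod cross-section A_rod = π/4 × (3.95 in)² = 12.25 in^2
v = Q_pump / A_rod

v ≈ 11.7 in/s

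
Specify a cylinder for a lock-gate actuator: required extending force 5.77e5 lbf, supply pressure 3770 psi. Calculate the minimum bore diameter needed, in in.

D ≈ 14.0 in

Extension force acts on the full piston face: F = P × (π/4)D².
D = √(4F / (πP)) = √(4 × 5.77e5 lbf / (π × 3770 psi))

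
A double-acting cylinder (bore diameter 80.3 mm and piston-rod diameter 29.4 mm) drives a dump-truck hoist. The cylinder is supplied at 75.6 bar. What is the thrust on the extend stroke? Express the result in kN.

Cap-side area A_cap = π/4 × (80.3 mm)² = 5064 mm^2
F = P × A_cap = 75.6 bar × A_cap

F ≈ 38.3 kN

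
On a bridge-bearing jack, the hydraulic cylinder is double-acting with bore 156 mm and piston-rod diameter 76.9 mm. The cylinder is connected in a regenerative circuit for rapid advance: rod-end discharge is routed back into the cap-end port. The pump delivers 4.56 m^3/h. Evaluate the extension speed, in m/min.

v ≈ 16.4 m/min

In regeneration the rod-end outflow joins the pump flow into the cap end, so the net volume the pump must supply per unit advance equals the rod cross-section area.
Rod cross-section A_rod = π/4 × (76.9 mm)² = 4645 mm^2
v = Q_pump / A_rod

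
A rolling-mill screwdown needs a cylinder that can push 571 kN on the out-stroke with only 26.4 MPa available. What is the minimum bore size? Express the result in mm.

Extension force acts on the full piston face: F = P × (π/4)D².
D = √(4F / (πP)) = √(4 × 571 kN / (π × 26.4 MPa))

D ≈ 166 mm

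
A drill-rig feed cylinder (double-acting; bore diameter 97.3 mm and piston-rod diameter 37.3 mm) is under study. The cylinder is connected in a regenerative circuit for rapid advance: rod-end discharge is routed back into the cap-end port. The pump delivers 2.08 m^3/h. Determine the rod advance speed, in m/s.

In regeneration the rod-end outflow joins the pump flow into the cap end, so the net volume the pump must supply per unit advance equals the rod cross-section area.
Rod cross-section A_rod = π/4 × (37.3 mm)² = 1093 mm^2
v = Q_pump / A_rod

v ≈ 0.529 m/s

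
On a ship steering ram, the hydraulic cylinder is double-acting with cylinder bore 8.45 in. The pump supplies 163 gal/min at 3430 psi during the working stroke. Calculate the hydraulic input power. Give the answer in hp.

W ≈ 326 hp

Hydraulic power = P × Q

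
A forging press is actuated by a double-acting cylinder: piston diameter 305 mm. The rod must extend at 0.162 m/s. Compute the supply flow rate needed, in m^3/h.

Q ≈ 42.6 m^3/h

Cap-side area A_cap = π/4 × (305 mm)² = 73060 mm^2
Q = A × v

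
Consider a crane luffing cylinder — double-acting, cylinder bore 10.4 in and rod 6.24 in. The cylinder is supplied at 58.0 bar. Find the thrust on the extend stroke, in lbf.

F ≈ 71500 lbf

Cap-side area A_cap = π/4 × (10.4 in)² = 84.95 in^2
F = P × A_cap = 58.0 bar × A_cap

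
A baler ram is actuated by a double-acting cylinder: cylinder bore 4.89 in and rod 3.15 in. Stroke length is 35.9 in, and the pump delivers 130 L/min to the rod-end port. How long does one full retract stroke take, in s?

t ≈ 2.98 s

Rod-side annular area A_ann = π/4 × (4.89² − 3.15²) = 10.99 in^2
Swept volume V = A × L; t = V / Q = A·L / Q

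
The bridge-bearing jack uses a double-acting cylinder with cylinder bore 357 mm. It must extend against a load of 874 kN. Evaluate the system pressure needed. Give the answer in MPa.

Cap-side area A_cap = π/4 × (357 mm)² = 1.001e5 mm^2
P = F / A = 874 kN / A

P ≈ 8.73 MPa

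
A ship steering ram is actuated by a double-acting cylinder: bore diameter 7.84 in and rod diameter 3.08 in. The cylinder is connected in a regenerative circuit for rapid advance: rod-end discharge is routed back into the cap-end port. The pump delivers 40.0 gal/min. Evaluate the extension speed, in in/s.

In regeneration the rod-end outflow joins the pump flow into the cap end, so the net volume the pump must supply per unit advance equals the rod cross-section area.
Rod cross-section A_rod = π/4 × (3.08 in)² = 7.451 in^2
v = Q_pump / A_rod

v ≈ 20.7 in/s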